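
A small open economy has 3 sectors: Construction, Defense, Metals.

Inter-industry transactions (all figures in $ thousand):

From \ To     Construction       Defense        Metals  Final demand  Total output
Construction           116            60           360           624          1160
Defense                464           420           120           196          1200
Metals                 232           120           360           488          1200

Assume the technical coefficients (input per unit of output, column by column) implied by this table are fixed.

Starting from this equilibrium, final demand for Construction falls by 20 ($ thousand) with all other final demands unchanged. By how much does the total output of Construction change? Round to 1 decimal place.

Technical coefficients a_ij = z_ij / X_j:
  a_11 = 116/1160 = 0.10, a_21 = 464/1160 = 0.40, a_31 = 232/1160 = 0.20
  a_12 = 60/1200 = 0.05, a_22 = 420/1200 = 0.35, a_32 = 120/1200 = 0.10
  a_13 = 360/1200 = 0.30, a_23 = 120/1200 = 0.10, a_33 = 360/1200 = 0.30
I − A =
  [   0.90    -0.05    -0.30]
  [  -0.40     0.65    -0.10]
  [  -0.20    -0.10     0.70]
Cofactors of I−A, C_ij = (−1)^(i+j)·(minor ij) (rows/columns in the sector order above):
  C_11 = (0.65)(0.70) − (-0.10)(-0.10) = 0.4450
  C_12 = −[(-0.40)(0.70) − (-0.10)(-0.20)] = 0.3000
  C_13 = (-0.40)(-0.10) − (0.65)(-0.20) = 0.1700
  C_21 = −[(-0.05)(0.70) − (-0.30)(-0.10)] = 0.0650
  C_22 = (0.90)(0.70) − (-0.30)(-0.20) = 0.5700
  C_23 = −[(0.90)(-0.10) − (-0.05)(-0.20)] = 0.1000
  C_31 = (-0.05)(-0.10) − (-0.30)(0.65) = 0.2000
  C_32 = −[(0.90)(-0.10) − (-0.30)(-0.40)] = 0.2100
  C_33 = (0.90)(0.65) − (-0.05)(-0.40) = 0.5650
det(I−A) = Σ_j (I−A)_1j·C_1j = (0.90)(0.4450) + (-0.05)(0.3000) + (-0.30)(0.1700) = 0.3345
adj(I−A) = Cᵀ =
  [ 0.4450   0.0650   0.2000]
  [ 0.3000   0.5700   0.2100]
  [ 0.1700   0.1000   0.5650]
(I − A)⁻¹ = adj(I−A) / det(I−A) ≈
  [   1.3303     0.1943     0.5979]
  [   0.8969     1.7040     0.6278]
  [   0.5082     0.2990     1.6891]
Δx = (I − A)⁻¹ Δd with Δd having -20 in the Construction component and 0 elsewhere.
So Δx_1 = L_11 · (-20), where L_11 = adj(I−A)_11 / det(I−A) = 0.4450 / 0.3345.
Δx_1 = 0.4450 × (-20) / 0.3345 = -8.90 / 0.3345 ≈ -26.6.

Δx_1 = -26.6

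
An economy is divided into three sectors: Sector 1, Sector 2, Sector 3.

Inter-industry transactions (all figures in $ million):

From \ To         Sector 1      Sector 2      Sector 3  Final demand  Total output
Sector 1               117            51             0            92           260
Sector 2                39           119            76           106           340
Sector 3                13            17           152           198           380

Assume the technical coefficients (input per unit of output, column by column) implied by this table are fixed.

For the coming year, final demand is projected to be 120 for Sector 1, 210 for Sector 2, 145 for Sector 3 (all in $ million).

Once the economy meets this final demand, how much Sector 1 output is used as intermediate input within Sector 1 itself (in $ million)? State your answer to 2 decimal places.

z_11 = 159.70

Technical coefficients a_ij = z_ij / X_j:
  a_11 = 117/260 = 0.45, a_21 = 39/260 = 0.15, a_31 = 13/260 = 0.05
  a_12 = 51/340 = 0.15, a_22 = 119/340 = 0.35, a_32 = 17/340 = 0.05
  a_13 = 0/380 = 0.00, a_23 = 76/380 = 0.20, a_33 = 152/380 = 0.40
I − A =
  [   0.55    -0.15     0.00]
  [  -0.15     0.65    -0.20]
  [  -0.05    -0.05     0.60]
Cofactors of I−A, C_ij = (−1)^(i+j)·(minor ij) (rows/columns in the sector order above):
  C_11 = (0.65)(0.60) − (-0.20)(-0.05) = 0.3800
  C_12 = −[(-0.15)(0.60) − (-0.20)(-0.05)] = 0.1000
  C_13 = (-0.15)(-0.05) − (0.65)(-0.05) = 0.0400
  C_21 = −[(-0.15)(0.60) − (0.00)(-0.05)] = 0.0900
  C_22 = (0.55)(0.60) − (0.00)(-0.05) = 0.3300
  C_23 = −[(0.55)(-0.05) − (-0.15)(-0.05)] = 0.0350
  C_31 = (-0.15)(-0.20) − (0.00)(0.65) = 0.0300
  C_32 = −[(0.55)(-0.20) − (0.00)(-0.15)] = 0.1100
  C_33 = (0.55)(0.65) − (-0.15)(-0.15) = 0.3350
det(I−A) = Σ_j (I−A)_1j·C_1j = (0.55)(0.3800) + (-0.15)(0.1000) + (0.00)(0.0400) = 0.1940
adj(I−A) = Cᵀ =
  [ 0.3800   0.0900   0.0300]
  [ 0.1000   0.3300   0.1100]
  [ 0.0400   0.0350   0.3350]
(I − A)⁻¹ = adj(I−A) / det(I−A) ≈
  [   1.9588     0.4639     0.1546]
  [   0.5155     1.7010     0.5670]
  [   0.2062     0.1804     1.7268]
First solve x = (I − A)⁻¹ d = adj(I−A)·d / det(I−A); in particular x_1 = (0.3800·120 + 0.0900·210 + 0.0300·145) / 0.1940 = 68.85 / 0.1940 ≈ 354.8969.
Intermediate flow from 1 to 1: z_11 = a_11 · x_1 = 0.45 × 68.85 / 0.1940 = 30.9825 / 0.1940 ≈ 159.70.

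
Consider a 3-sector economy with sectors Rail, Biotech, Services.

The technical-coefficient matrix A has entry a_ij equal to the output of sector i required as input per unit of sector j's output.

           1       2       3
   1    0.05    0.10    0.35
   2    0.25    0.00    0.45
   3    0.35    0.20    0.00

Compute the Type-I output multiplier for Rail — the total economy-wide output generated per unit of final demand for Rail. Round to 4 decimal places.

I − A =
  [   0.95    -0.10    -0.35]
  [  -0.25     1.00    -0.45]
  [  -0.35    -0.20     1.00]
Cofactors of I−A, C_ij = (−1)^(i+j)·(minor ij) (rows/columns in the sector order above):
  C_11 = (1.00)(1.00) − (-0.45)(-0.20) = 0.9100
  C_12 = −[(-0.25)(1.00) − (-0.45)(-0.35)] = 0.4075
  C_13 = (-0.25)(-0.20) − (1.00)(-0.35) = 0.4000
  C_21 = −[(-0.10)(1.00) − (-0.35)(-0.20)] = 0.1700
  C_22 = (0.95)(1.00) − (-0.35)(-0.35) = 0.8275
  C_23 = −[(0.95)(-0.20) − (-0.10)(-0.35)] = 0.2250
  C_31 = (-0.10)(-0.45) − (-0.35)(1.00) = 0.3950
  C_32 = −[(0.95)(-0.45) − (-0.35)(-0.25)] = 0.5150
  C_33 = (0.95)(1.00) − (-0.10)(-0.25) = 0.9250
det(I−A) = Σ_j (I−A)_1j·C_1j = (0.95)(0.9100) + (-0.10)(0.4075) + (-0.35)(0.4000) = 0.68375
adj(I−A) = Cᵀ =
  [ 0.9100   0.1700   0.3950]
  [ 0.4075   0.8275   0.5150]
  [ 0.4000   0.2250   0.9250]
(I − A)⁻¹ = adj(I−A) / det(I−A) ≈
  [   1.33090     0.24863     0.57770]
  [   0.59598     1.21024     0.75320]
  [   0.58501     0.32907     1.35283]
The output multiplier for sector j is the column-j sum of the Leontief inverse (I − A)⁻¹ = adj(I−A) / det(I−A).
Column 1 of adj(I−A): (0.9100, 0.4075, 0.4000); det(I−A) = 0.68375.
m_1 = (0.9100 + 0.4075 + 0.4000) / 0.68375 = 1.7175 / 0.68375 ≈ 2.5119.

m_1 = 2.5119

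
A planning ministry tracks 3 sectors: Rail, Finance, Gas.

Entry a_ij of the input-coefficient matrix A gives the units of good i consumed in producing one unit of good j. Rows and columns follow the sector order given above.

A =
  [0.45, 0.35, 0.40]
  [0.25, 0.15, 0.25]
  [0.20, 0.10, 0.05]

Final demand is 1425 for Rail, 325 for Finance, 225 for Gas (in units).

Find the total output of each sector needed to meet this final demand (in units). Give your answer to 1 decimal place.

I − A =
  [   0.55    -0.35    -0.40]
  [  -0.25     0.85    -0.25]
  [  -0.20    -0.10     0.95]
Cofactors of I−A, C_ij = (−1)^(i+j)·(minor ij) (rows/columns in the sector order above):
  C_11 = (0.85)(0.95) − (-0.25)(-0.10) = 0.7825
  C_12 = −[(-0.25)(0.95) − (-0.25)(-0.20)] = 0.2875
  C_13 = (-0.25)(-0.10) − (0.85)(-0.20) = 0.1950
  C_21 = −[(-0.35)(0.95) − (-0.40)(-0.10)] = 0.3725
  C_22 = (0.55)(0.95) − (-0.40)(-0.20) = 0.4425
  C_23 = −[(0.55)(-0.10) − (-0.35)(-0.20)] = 0.1250
  C_31 = (-0.35)(-0.25) − (-0.40)(0.85) = 0.4275
  C_32 = −[(0.55)(-0.25) − (-0.40)(-0.25)] = 0.2375
  C_33 = (0.55)(0.85) − (-0.35)(-0.25) = 0.3800
det(I−A) = Σ_j (I−A)_1j·C_1j = (0.55)(0.7825) + (-0.35)(0.2875) + (-0.40)(0.1950) = 0.25175
adj(I−A) = Cᵀ =
  [ 0.7825   0.3725   0.4275]
  [ 0.2875   0.4425   0.2375]
  [ 0.1950   0.1250   0.3800]
(I − A)⁻¹ = adj(I−A) / det(I−A) ≈
  [   3.1082     1.4796     1.6981]
  [   1.1420     1.7577     0.9434]
  [   0.7746     0.4965     1.5094]
x = (I − A)⁻¹ d = adj(I−A)·d / det(I−A), with det(I−A) = 0.25175:
  x_R = (0.7825·1425 + 0.3725·325 + 0.4275·225) / 0.25175 = 1332.3125 / 0.25175 ≈ 5292.2
  x_F = (0.2875·1425 + 0.4425·325 + 0.2375·225) / 0.25175 = 606.9375 / 0.25175 ≈ 2410.9
  x_G = (0.1950·1425 + 0.1250·325 + 0.3800·225) / 0.25175 = 404.00 / 0.25175 ≈ 1604.8

x_R = 5292.2, x_F = 2410.9, x_G = 1604.8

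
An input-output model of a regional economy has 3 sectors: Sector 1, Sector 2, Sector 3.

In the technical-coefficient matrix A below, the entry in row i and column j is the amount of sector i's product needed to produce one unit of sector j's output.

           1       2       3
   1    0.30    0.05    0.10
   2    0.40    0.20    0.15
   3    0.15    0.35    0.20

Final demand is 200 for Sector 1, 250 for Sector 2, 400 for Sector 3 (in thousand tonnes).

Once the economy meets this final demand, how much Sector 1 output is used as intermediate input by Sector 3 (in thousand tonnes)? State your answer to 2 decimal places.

I − A =
  [   0.70    -0.05    -0.10]
  [  -0.40     0.80    -0.15]
  [  -0.15    -0.35     0.80]
Cofactors of I−A, C_ij = (−1)^(i+j)·(minor ij) (rows/columns in the sector order above):
  C_11 = (0.80)(0.80) − (-0.15)(-0.35) = 0.5875
  C_12 = −[(-0.40)(0.80) − (-0.15)(-0.15)] = 0.3425
  C_13 = (-0.40)(-0.35) − (0.80)(-0.15) = 0.2600
  C_21 = −[(-0.05)(0.80) − (-0.10)(-0.35)] = 0.0750
  C_22 = (0.70)(0.80) − (-0.10)(-0.15) = 0.5450
  C_23 = −[(0.70)(-0.35) − (-0.05)(-0.15)] = 0.2525
  C_31 = (-0.05)(-0.15) − (-0.10)(0.80) = 0.0875
  C_32 = −[(0.70)(-0.15) − (-0.10)(-0.40)] = 0.1450
  C_33 = (0.70)(0.80) − (-0.05)(-0.40) = 0.5400
det(I−A) = Σ_j (I−A)_1j·C_1j = (0.70)(0.5875) + (-0.05)(0.3425) + (-0.10)(0.2600) = 0.368125
adj(I−A) = Cᵀ =
  [ 0.5875   0.0750   0.0875]
  [ 0.3425   0.5450   0.1450]
  [ 0.2600   0.2525   0.5400]
(I − A)⁻¹ = adj(I−A) / det(I−A) ≈
  [   1.5959     0.2037     0.2377]
  [   0.9304     1.4805     0.3939]
  [   0.7063     0.6859     1.4669]
First solve x = (I − A)⁻¹ d = adj(I−A)·d / det(I−A); in particular x_3 = (0.2600·200 + 0.2525·250 + 0.5400·400) / 0.368125 = 331.125 / 0.368125 ≈ 899.4907.
Intermediate flow from 1 to 3: z_13 = a_13 · x_3 = 0.10 × 331.125 / 0.368125 = 33.1125 / 0.368125 ≈ 89.95.

z_13 = 89.95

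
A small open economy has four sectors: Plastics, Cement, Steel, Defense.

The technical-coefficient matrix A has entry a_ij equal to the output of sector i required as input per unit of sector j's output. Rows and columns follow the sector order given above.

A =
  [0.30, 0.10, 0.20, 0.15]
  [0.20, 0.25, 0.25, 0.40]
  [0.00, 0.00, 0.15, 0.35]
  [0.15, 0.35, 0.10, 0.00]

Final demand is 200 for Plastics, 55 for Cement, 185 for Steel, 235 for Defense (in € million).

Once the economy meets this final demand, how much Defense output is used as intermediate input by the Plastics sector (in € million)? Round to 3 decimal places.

I − A =
  [   0.70    -0.10    -0.20    -0.15]
  [  -0.20     0.75    -0.25    -0.40]
  [   0.00     0.00     0.85    -0.35]
  [  -0.15    -0.35    -0.10     1.00]
Compute the cofactors C_ij = (−1)^(i+j)·(3×3 minor ij) of I−A; the adjugate is their transpose:
adj(I−A) = Cᵀ =
  [ 0.461625   0.150625   0.175375   0.190875]
  [ 0.227125   0.540875   0.252375   0.338750]
  [ 0.063875   0.091000   0.373625   0.176750]
  [ 0.155125   0.221000   0.152000   0.429250]
det(I−A) = Σ_j (I−A)_1j·C_1j = (0.70)(0.461625) + (-0.10)(0.227125) + (-0.20)(0.063875) + (-0.15)(0.155125) = 0.26438125
(I − A)⁻¹ = adj(I−A) / det(I−A) ≈
  [   1.7461     0.5697     0.6633     0.7220]
  [   0.8591     2.0458     0.9546     1.2813]
  [   0.2416     0.3442     1.4132     0.6685]
  [   0.5867     0.8359     0.5749     1.6236]
First solve x = (I − A)⁻¹ d = adj(I−A)·d / det(I−A); in particular x_P = (0.461625·200 + 0.150625·55 + 0.175375·185 + 0.190875·235) / 0.26438125 = 177.909375 / 0.26438125 ≈ 672.92735.
Intermediate flow from D to P: z_DP = a_DP · x_P = 0.15 × 177.909375 / 0.26438125 = 26.68640625 / 0.26438125 ≈ 100.939.

z_DP = 100.939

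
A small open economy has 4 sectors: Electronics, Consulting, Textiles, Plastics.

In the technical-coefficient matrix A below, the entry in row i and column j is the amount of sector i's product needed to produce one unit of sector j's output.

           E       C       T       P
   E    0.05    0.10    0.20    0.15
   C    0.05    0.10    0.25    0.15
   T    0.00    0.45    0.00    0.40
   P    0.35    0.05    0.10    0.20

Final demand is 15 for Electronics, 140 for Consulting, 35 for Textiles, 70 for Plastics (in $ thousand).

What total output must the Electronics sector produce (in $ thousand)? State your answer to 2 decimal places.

I − A =
  [   0.95    -0.10    -0.20    -0.15]
  [  -0.05     0.90    -0.25    -0.15]
  [   0.00    -0.45     1.00    -0.40]
  [  -0.35    -0.05    -0.10     0.80]
Compute the cofactors C_ij = (−1)^(i+j)·(3×3 minor ij) of I−A; the adjugate is their transpose:
adj(I−A) = Cᵀ =
  [ 0.574750   0.166250   0.179375   0.228625]
  [ 0.125500   0.641500   0.210375   0.249000]
  [ 0.168625   0.351375   0.620000   0.407500]
  [ 0.280375   0.156750   0.169125   0.738625]
det(I−A) = Σ_j (I−A)_1j·C_1j = (0.95)(0.574750) + (-0.10)(0.125500) + (-0.20)(0.168625) + (-0.15)(0.280375) = 0.45768125
(I − A)⁻¹ = adj(I−A) / det(I−A) ≈
  [   1.2558     0.3632     0.3919     0.4995]
  [   0.2742     1.4016     0.4597     0.5440]
  [   0.3684     0.7677     1.3547     0.8904]
  [   0.6126     0.3425     0.3695     1.6138]
x = (I − A)⁻¹ d = adj(I−A)·d / det(I−A), with det(I−A) = 0.45768125:
  x_E = (0.574750·15 + 0.166250·140 + 0.179375·35 + 0.228625·70) / 0.45768125 = 54.178125 / 0.45768125 ≈ 118.38
  x_C = (0.125500·15 + 0.641500·140 + 0.210375·35 + 0.249000·70) / 0.45768125 = 116.485625 / 0.45768125 ≈ 254.51
  x_T = (0.168625·15 + 0.351375·140 + 0.620000·35 + 0.407500·70) / 0.45768125 = 101.946875 / 0.45768125 ≈ 222.75
  x_P = (0.280375·15 + 0.156750·140 + 0.169125·35 + 0.738625·70) / 0.45768125 = 83.77375 / 0.45768125 ≈ 183.04

x_E = 118.38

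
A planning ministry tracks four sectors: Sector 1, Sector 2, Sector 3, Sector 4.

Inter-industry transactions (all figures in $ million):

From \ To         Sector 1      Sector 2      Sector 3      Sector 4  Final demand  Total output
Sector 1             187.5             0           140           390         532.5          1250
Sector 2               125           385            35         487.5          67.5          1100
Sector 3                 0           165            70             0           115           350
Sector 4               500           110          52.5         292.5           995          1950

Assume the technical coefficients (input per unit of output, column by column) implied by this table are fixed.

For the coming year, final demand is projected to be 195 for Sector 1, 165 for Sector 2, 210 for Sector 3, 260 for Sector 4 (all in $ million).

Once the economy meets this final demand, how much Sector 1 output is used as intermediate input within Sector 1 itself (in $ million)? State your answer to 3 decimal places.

z_11 = 87.809

Technical coefficients a_ij = z_ij / X_j:
  a_11 = 187.5/1250 = 0.15, a_21 = 125/1250 = 0.10, a_31 = 0/1250 = 0.00, a_41 = 500/1250 = 0.40
  a_12 = 0/1100 = 0.00, a_22 = 385/1100 = 0.35, a_32 = 165/1100 = 0.15, a_42 = 110/1100 = 0.10
  a_13 = 140/350 = 0.40, a_23 = 35/350 = 0.10, a_33 = 70/350 = 0.20, a_43 = 52.5/350 = 0.15
  a_14 = 390/1950 = 0.20, a_24 = 487.5/1950 = 0.25, a_34 = 0/1950 = 0.00, a_44 = 292.5/1950 = 0.15
I − A =
  [   0.85     0.00    -0.40    -0.20]
  [  -0.10     0.65    -0.10    -0.25]
  [   0.00    -0.15     0.80     0.00]
  [  -0.40    -0.10    -0.15     0.85]
Compute the cofactors C_ij = (−1)^(i+j)·(3×3 minor ij) of I−A; the adjugate is their transpose:
adj(I−A) = Cᵀ =
  [ 0.403625   0.071500   0.232500   0.116000]
  [ 0.148000   0.514000   0.173125   0.186000]
  [ 0.027750   0.096375   0.394375   0.034875]
  [ 0.212250   0.111125   0.199375   0.423250]
det(I−A) = Σ_j (I−A)_1j·C_1j = (0.85)(0.403625) + (0.00)(0.148000) + (-0.40)(0.027750) + (-0.20)(0.212250) = 0.28953125
(I − A)⁻¹ = adj(I−A) / det(I−A) ≈
  [   1.3941     0.2470     0.8030     0.4006]
  [   0.5112     1.7753     0.5979     0.6424]
  [   0.0958     0.3329     1.3621     0.1205]
  [   0.7331     0.3838     0.6886     1.4618]
First solve x = (I − A)⁻¹ d = adj(I−A)·d / det(I−A); in particular x_1 = (0.403625·195 + 0.071500·165 + 0.232500·210 + 0.116000·260) / 0.28953125 = 169.489375 / 0.28953125 ≈ 585.39234.
Intermediate flow from 1 to 1: z_11 = a_11 · x_1 = 0.15 × 169.489375 / 0.28953125 = 25.42340625 / 0.28953125 ≈ 87.809.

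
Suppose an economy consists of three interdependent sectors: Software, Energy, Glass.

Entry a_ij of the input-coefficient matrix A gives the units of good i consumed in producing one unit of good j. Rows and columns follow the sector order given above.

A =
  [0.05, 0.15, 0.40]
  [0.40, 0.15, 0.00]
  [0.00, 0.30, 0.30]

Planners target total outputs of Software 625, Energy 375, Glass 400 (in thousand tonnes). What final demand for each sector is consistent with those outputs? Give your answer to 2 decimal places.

I − A =
  [   0.95    -0.15    -0.40]
  [  -0.40     0.85     0.00]
  [   0.00    -0.30     0.70]
d = (I − A) x:
  d_S = (+0.95)·625 + (-0.15)·375 + (-0.40)·400 = 377.50
  d_E = (-0.40)·625 + (+0.85)·375 + (+0.00)·400 = 68.75
  d_G = (+0.00)·625 + (-0.30)·375 + (+0.70)·400 = 167.50

d_S = 377.50, d_E = 68.75, d_G = 167.50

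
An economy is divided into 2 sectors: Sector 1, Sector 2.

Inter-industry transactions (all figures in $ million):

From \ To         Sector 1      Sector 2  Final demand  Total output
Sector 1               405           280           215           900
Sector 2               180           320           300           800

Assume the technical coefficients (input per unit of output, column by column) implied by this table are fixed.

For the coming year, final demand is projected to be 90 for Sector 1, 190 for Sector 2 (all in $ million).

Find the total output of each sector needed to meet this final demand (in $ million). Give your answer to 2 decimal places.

x_1 = 463.46, x_2 = 471.15

Technical coefficients a_ij = z_ij / X_j:
  a_11 = 405/900 = 0.45, a_21 = 180/900 = 0.20
  a_12 = 280/800 = 0.35, a_22 = 320/800 = 0.40
I − A =
  [   0.55    -0.35]
  [  -0.20     0.60]
det(I−A) = (0.55)(0.60) − (-0.35)(-0.20) = 0.2600
adj(I−A) = [[0.60, 0.35], [0.20, 0.55]]
(I − A)⁻¹ = adj(I−A) / det(I−A) ≈
  [   2.3077     1.3462]
  [   0.7692     2.1154]
x = (I − A)⁻¹ d = adj(I−A)·d / det(I−A), with det(I−A) = 0.2600:
  x_1 = (0.60·90 + 0.35·190) / 0.2600 = 120.50 / 0.2600 ≈ 463.46
  x_2 = (0.20·90 + 0.55·190) / 0.2600 = 122.50 / 0.2600 ≈ 471.15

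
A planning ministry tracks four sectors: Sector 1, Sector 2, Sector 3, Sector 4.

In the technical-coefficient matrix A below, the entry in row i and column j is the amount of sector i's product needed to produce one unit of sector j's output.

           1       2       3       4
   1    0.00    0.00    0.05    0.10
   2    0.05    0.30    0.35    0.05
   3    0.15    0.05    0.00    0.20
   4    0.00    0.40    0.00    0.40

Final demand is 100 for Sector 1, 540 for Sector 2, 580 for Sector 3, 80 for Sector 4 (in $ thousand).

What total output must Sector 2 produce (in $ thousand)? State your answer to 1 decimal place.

x_2 = 1301.3

I − A =
  [   1.00     0.00    -0.05    -0.10]
  [  -0.05     0.70    -0.35    -0.05]
  [  -0.15    -0.05     1.00    -0.20]
  [   0.00    -0.40     0.00     0.60]
Compute the cofactors C_ij = (−1)^(i+j)·(3×3 minor ij) of I−A; the adjugate is their transpose:
adj(I−A) = Cᵀ =
  [ 0.361500   0.045500   0.034000   0.075375]
  [ 0.061500   0.595500   0.211500   0.130375]
  [ 0.065500   0.116000   0.398000   0.153250]
  [ 0.041000   0.397000   0.141000   0.677125]
det(I−A) = Σ_j (I−A)_1j·C_1j = (1.00)(0.361500) + (0.00)(0.061500) + (-0.05)(0.065500) + (-0.10)(0.041000) = 0.354125
(I − A)⁻¹ = adj(I−A) / det(I−A) ≈
  [   1.0208     0.1285     0.0960     0.2128]
  [   0.1737     1.6816     0.5972     0.3682]
  [   0.1850     0.3276     1.1239     0.4328]
  [   0.1158     1.1211     0.3982     1.9121]
x = (I − A)⁻¹ d = adj(I−A)·d / det(I−A), with det(I−A) = 0.354125:
  x_1 = (0.361500·100 + 0.045500·540 + 0.034000·580 + 0.075375·80) / 0.354125 = 86.47 / 0.354125 ≈ 244.2
  x_2 = (0.061500·100 + 0.595500·540 + 0.211500·580 + 0.130375·80) / 0.354125 = 460.82 / 0.354125 ≈ 1301.3
  x_3 = (0.065500·100 + 0.116000·540 + 0.398000·580 + 0.153250·80) / 0.354125 = 312.29 / 0.354125 ≈ 881.9
  x_4 = (0.041000·100 + 0.397000·540 + 0.141000·580 + 0.677125·80) / 0.354125 = 354.43 / 0.354125 ≈ 1000.9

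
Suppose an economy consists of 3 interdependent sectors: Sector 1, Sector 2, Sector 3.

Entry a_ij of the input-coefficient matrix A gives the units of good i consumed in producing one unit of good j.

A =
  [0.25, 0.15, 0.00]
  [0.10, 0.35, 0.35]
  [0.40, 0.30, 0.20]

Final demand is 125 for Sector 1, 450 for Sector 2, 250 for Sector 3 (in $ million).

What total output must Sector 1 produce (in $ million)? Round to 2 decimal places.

I − A =
  [   0.75    -0.15     0.00]
  [  -0.10     0.65    -0.35]
  [  -0.40    -0.30     0.80]
Cofactors of I−A, C_ij = (−1)^(i+j)·(minor ij) (rows/columns in the sector order above):
  C_11 = (0.65)(0.80) − (-0.35)(-0.30) = 0.4150
  C_12 = −[(-0.10)(0.80) − (-0.35)(-0.40)] = 0.2200
  C_13 = (-0.10)(-0.30) − (0.65)(-0.40) = 0.2900
  C_21 = −[(-0.15)(0.80) − (0.00)(-0.30)] = 0.1200
  C_22 = (0.75)(0.80) − (0.00)(-0.40) = 0.6000
  C_23 = −[(0.75)(-0.30) − (-0.15)(-0.40)] = 0.2850
  C_31 = (-0.15)(-0.35) − (0.00)(0.65) = 0.0525
  C_32 = −[(0.75)(-0.35) − (0.00)(-0.10)] = 0.2625
  C_33 = (0.75)(0.65) − (-0.15)(-0.10) = 0.4725
det(I−A) = Σ_j (I−A)_1j·C_1j = (0.75)(0.4150) + (-0.15)(0.2200) + (0.00)(0.2900) = 0.27825
adj(I−A) = Cᵀ =
  [ 0.4150   0.1200   0.0525]
  [ 0.2200   0.6000   0.2625]
  [ 0.2900   0.2850   0.4725]
(I − A)⁻¹ = adj(I−A) / det(I−A) ≈
  [   1.4915     0.4313     0.1887]
  [   0.7907     2.1563     0.9434]
  [   1.0422     1.0243     1.6981]
x = (I − A)⁻¹ d = adj(I−A)·d / det(I−A), with det(I−A) = 0.27825:
  x_1 = (0.4150·125 + 0.1200·450 + 0.0525·250) / 0.27825 = 119.00 / 0.27825 ≈ 427.67
  x_2 = (0.2200·125 + 0.6000·450 + 0.2625·250) / 0.27825 = 363.125 / 0.27825 ≈ 1305.03
  x_3 = (0.2900·125 + 0.2850·450 + 0.4725·250) / 0.27825 = 282.625 / 0.27825 ≈ 1015.72

x_1 = 427.67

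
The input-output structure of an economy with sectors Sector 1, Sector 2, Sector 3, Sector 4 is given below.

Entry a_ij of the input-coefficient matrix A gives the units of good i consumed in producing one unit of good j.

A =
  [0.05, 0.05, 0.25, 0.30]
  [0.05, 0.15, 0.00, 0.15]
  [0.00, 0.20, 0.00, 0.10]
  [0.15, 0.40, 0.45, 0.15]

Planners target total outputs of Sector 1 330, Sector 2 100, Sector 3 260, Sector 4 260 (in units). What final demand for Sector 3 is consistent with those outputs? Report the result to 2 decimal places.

d_3 = 214.00

I − A =
  [   0.95    -0.05    -0.25    -0.30]
  [  -0.05     0.85     0.00    -0.15]
  [   0.00    -0.20     1.00    -0.10]
  [  -0.15    -0.40    -0.45     0.85]
d = (I − A) x:
  d_1 = (+0.95)·330 + (-0.05)·100 + (-0.25)·260 + (-0.30)·260 = 165.50
  d_2 = (-0.05)·330 + (+0.85)·100 + (+0.00)·260 + (-0.15)·260 = 29.50
  d_3 = (+0.00)·330 + (-0.20)·100 + (+1.00)·260 + (-0.10)·260 = 214.00
  d_4 = (-0.15)·330 + (-0.40)·100 + (-0.45)·260 + (+0.85)·260 = 14.50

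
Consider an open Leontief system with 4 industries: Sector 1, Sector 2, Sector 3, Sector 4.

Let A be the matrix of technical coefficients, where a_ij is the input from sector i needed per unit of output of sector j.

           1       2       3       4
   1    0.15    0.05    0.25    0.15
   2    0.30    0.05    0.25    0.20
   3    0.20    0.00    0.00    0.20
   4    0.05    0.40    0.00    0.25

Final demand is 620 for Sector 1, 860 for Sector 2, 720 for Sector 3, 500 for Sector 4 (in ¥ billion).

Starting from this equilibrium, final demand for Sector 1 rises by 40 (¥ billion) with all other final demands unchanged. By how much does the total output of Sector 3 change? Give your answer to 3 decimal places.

I − A =
  [   0.85    -0.05    -0.25    -0.15]
  [  -0.30     0.95    -0.25    -0.20]
  [  -0.20     0.00     1.00    -0.20]
  [  -0.05    -0.40     0.00     0.75]
Compute the cofactors C_ij = (−1)^(i+j)·(3×3 minor ij) of I−A; the adjugate is their transpose:
adj(I−A) = Cᵀ =
  [ 0.61250   0.11750   0.18250   0.20250]
  [ 0.27500   0.59000   0.21625   0.27000]
  [ 0.16000   0.08800   0.50075   0.18900]
  [ 0.18750   0.32250   0.12750   0.74250]
det(I−A) = Σ_j (I−A)_1j·C_1j = (0.85)(0.61250) + (-0.05)(0.27500) + (-0.25)(0.16000) + (-0.15)(0.18750) = 0.43875
(I − A)⁻¹ = adj(I−A) / det(I−A) ≈
  [   1.3960     0.2678     0.4160     0.4615]
  [   0.6268     1.3447     0.4929     0.6154]
  [   0.3647     0.2006     1.1413     0.4308]
  [   0.4274     0.7350     0.2906     1.6923]
Δx = (I − A)⁻¹ Δd with Δd having +40 in the Sector 1 component and 0 elsewhere.
So Δx_3 = L_31 · (+40), where L_31 = adj(I−A)_31 / det(I−A) = 0.16000 / 0.43875.
Δx_3 = 0.16000 × (+40) / 0.43875 = 6.40 / 0.43875 ≈ 14.587.

Δx_3 = 14.587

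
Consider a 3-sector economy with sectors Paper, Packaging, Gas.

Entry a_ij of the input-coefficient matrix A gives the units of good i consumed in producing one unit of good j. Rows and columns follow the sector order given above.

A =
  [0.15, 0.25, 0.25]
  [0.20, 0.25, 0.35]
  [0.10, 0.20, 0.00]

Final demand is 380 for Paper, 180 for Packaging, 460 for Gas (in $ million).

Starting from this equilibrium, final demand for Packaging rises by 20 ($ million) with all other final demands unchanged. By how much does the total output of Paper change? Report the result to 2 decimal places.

I − A =
  [   0.85    -0.25    -0.25]
  [  -0.20     0.75    -0.35]
  [  -0.10    -0.20     1.00]
Cofactors of I−A, C_ij = (−1)^(i+j)·(minor ij) (rows/columns in the sector order above):
  C_11 = (0.75)(1.00) − (-0.35)(-0.20) = 0.6800
  C_12 = −[(-0.20)(1.00) − (-0.35)(-0.10)] = 0.2350
  C_13 = (-0.20)(-0.20) − (0.75)(-0.10) = 0.1150
  C_21 = −[(-0.25)(1.00) − (-0.25)(-0.20)] = 0.3000
  C_22 = (0.85)(1.00) − (-0.25)(-0.10) = 0.8250
  C_23 = −[(0.85)(-0.20) − (-0.25)(-0.10)] = 0.1950
  C_31 = (-0.25)(-0.35) − (-0.25)(0.75) = 0.2750
  C_32 = −[(0.85)(-0.35) − (-0.25)(-0.20)] = 0.3475
  C_33 = (0.85)(0.75) − (-0.25)(-0.20) = 0.5875
det(I−A) = Σ_j (I−A)_1j·C_1j = (0.85)(0.6800) + (-0.25)(0.2350) + (-0.25)(0.1150) = 0.4905
adj(I−A) = Cᵀ =
  [ 0.6800   0.3000   0.2750]
  [ 0.2350   0.8250   0.3475]
  [ 0.1150   0.1950   0.5875]
(I − A)⁻¹ = adj(I−A) / det(I−A) ≈
  [   1.3863     0.6116     0.5607]
  [   0.4791     1.6820     0.7085]
  [   0.2345     0.3976     1.1978]
Δx = (I − A)⁻¹ Δd with Δd having +20 in the Packaging component and 0 elsewhere.
So Δx_1 = L_12 · (+20), where L_12 = adj(I−A)_12 / det(I−A) = 0.3000 / 0.4905.
Δx_1 = 0.3000 × (+20) / 0.4905 = 6.00 / 0.4905 ≈ 12.23.

Δx_1 = 12.23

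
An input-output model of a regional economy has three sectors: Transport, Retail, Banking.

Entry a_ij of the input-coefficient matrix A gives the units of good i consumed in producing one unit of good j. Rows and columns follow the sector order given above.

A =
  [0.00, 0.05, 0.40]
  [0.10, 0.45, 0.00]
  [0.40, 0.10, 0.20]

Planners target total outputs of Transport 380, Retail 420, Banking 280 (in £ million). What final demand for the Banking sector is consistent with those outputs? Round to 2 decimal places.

d_B = 30.00

I − A =
  [   1.00    -0.05    -0.40]
  [  -0.10     0.55     0.00]
  [  -0.40    -0.10     0.80]
d = (I − A) x:
  d_T = (+1.00)·380 + (-0.05)·420 + (-0.40)·280 = 247.00
  d_R = (-0.10)·380 + (+0.55)·420 + (+0.00)·280 = 193.00
  d_B = (-0.40)·380 + (-0.10)·420 + (+0.80)·280 = 30.00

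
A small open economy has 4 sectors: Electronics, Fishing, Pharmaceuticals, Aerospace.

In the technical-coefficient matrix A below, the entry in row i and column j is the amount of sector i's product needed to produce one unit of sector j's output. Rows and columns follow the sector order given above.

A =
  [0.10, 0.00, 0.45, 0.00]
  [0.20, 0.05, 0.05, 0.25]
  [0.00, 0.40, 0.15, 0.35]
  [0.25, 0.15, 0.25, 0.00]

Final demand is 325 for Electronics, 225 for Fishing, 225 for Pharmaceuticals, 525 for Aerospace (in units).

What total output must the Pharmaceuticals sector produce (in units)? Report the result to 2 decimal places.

I − A =
  [   0.90     0.00    -0.45     0.00]
  [  -0.20     0.95    -0.05    -0.25]
  [   0.00    -0.40     0.85    -0.35]
  [  -0.25    -0.15    -0.25     1.00]
Compute the cofactors C_ij = (−1)^(i+j)·(3×3 minor ij) of I−A; the adjugate is their transpose:
adj(I−A) = Cᵀ =
  [ 0.644875   0.203625   0.410625   0.194625]
  [ 0.210000   0.646875   0.219375   0.238500]
  [ 0.198625   0.407250   0.821250   0.389250]
  [ 0.242375   0.249750   0.340875   0.672750]
det(I−A) = Σ_j (I−A)_1j·C_1j = (0.90)(0.644875) + (0.00)(0.210000) + (-0.45)(0.198625) + (0.00)(0.242375) = 0.49100625
(I − A)⁻¹ = adj(I−A) / det(I−A) ≈
  [   1.3134     0.4147     0.8363     0.3964]
  [   0.4277     1.3174     0.4468     0.4857]
  [   0.4045     0.8294     1.6726     0.7928]
  [   0.4936     0.5086     0.6942     1.3701]
x = (I − A)⁻¹ d = adj(I−A)·d / det(I−A), with det(I−A) = 0.49100625:
  x_1 = (0.644875·325 + 0.203625·225 + 0.410625·225 + 0.194625·525) / 0.49100625 = 449.96875 / 0.49100625 ≈ 916.42
  x_2 = (0.210000·325 + 0.646875·225 + 0.219375·225 + 0.238500·525) / 0.49100625 = 388.36875 / 0.49100625 ≈ 790.96
  x_3 = (0.198625·325 + 0.407250·225 + 0.821250·225 + 0.389250·525) / 0.49100625 = 545.321875 / 0.49100625 ≈ 1110.62
  x_4 = (0.242375·325 + 0.249750·225 + 0.340875·225 + 0.672750·525) / 0.49100625 = 564.85625 / 0.49100625 ≈ 1150.41

x_3 = 1110.62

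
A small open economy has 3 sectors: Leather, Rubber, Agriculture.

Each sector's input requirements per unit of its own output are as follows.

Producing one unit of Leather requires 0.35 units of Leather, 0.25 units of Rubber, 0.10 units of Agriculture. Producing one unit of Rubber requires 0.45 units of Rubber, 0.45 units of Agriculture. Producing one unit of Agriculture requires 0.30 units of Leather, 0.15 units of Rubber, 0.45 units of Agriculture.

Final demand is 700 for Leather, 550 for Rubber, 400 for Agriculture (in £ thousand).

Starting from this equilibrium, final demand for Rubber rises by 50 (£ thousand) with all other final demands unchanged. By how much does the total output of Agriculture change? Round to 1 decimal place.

I − A =
  [   0.65     0.00    -0.30]
  [  -0.25     0.55    -0.15]
  [  -0.10    -0.45     0.55]
Cofactors of I−A, C_ij = (−1)^(i+j)·(minor ij) (rows/columns in the sector order above):
  C_11 = (0.55)(0.55) − (-0.15)(-0.45) = 0.2350
  C_12 = −[(-0.25)(0.55) − (-0.15)(-0.10)] = 0.1525
  C_13 = (-0.25)(-0.45) − (0.55)(-0.10) = 0.1675
  C_21 = −[(0.00)(0.55) − (-0.30)(-0.45)] = 0.1350
  C_22 = (0.65)(0.55) − (-0.30)(-0.10) = 0.3275
  C_23 = −[(0.65)(-0.45) − (0.00)(-0.10)] = 0.2925
  C_31 = (0.00)(-0.15) − (-0.30)(0.55) = 0.1650
  C_32 = −[(0.65)(-0.15) − (-0.30)(-0.25)] = 0.1725
  C_33 = (0.65)(0.55) − (0.00)(-0.25) = 0.3575
det(I−A) = Σ_j (I−A)_1j·C_1j = (0.65)(0.2350) + (0.00)(0.1525) + (-0.30)(0.1675) = 0.1025
adj(I−A) = Cᵀ =
  [ 0.2350   0.1350   0.1650]
  [ 0.1525   0.3275   0.1725]
  [ 0.1675   0.2925   0.3575]
(I − A)⁻¹ = adj(I−A) / det(I−A) ≈
  [   2.2927     1.3171     1.6098]
  [   1.4878     3.1951     1.6829]
  [   1.6341     2.8537     3.4878]
Δx = (I − A)⁻¹ Δd with Δd having +50 in the Rubber component and 0 elsewhere.
So Δx_3 = L_32 · (+50), where L_32 = adj(I−A)_32 / det(I−A) = 0.2925 / 0.1025.
Δx_3 = 0.2925 × (+50) / 0.1025 = 14.625 / 0.1025 ≈ 142.7.

Δx_3 = 142.7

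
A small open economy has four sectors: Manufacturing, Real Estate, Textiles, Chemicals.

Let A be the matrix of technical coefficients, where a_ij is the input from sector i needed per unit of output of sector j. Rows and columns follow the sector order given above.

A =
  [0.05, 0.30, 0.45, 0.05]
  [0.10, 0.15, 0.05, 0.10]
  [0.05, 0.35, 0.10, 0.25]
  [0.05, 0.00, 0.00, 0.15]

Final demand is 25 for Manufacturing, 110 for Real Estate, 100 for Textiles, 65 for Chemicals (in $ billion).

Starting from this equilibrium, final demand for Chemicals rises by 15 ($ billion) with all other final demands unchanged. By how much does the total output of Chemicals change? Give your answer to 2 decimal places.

Δx_4 = 17.94

I − A =
  [   0.95    -0.30    -0.45    -0.05]
  [  -0.10     0.85    -0.05    -0.10]
  [  -0.05    -0.35     0.90    -0.25]
  [  -0.05     0.00     0.00     0.85]
Compute the cofactors C_ij = (−1)^(i+j)·(3×3 minor ij) of I−A; the adjugate is their transpose:
adj(I−A) = Cᵀ =
  [ 0.635375   0.363375   0.337875   0.179500]
  [ 0.083750   0.699750   0.080750   0.111000]
  [ 0.078250   0.298250   0.657250   0.233000]
  [ 0.037375   0.021375   0.019875   0.647500]
det(I−A) = Σ_j (I−A)_1j·C_1j = (0.95)(0.635375) + (-0.30)(0.083750) + (-0.45)(0.078250) + (-0.05)(0.037375) = 0.5414
(I − A)⁻¹ = adj(I−A) / det(I−A) ≈
  [   1.1736     0.6712     0.6241     0.3315]
  [   0.1547     1.2925     0.1492     0.2050]
  [   0.1445     0.5509     1.2140     0.4304]
  [   0.0690     0.0395     0.0367     1.1960]
Δx = (I − A)⁻¹ Δd with Δd having +15 in the Chemicals component and 0 elsewhere.
So Δx_4 = L_44 · (+15), where L_44 = adj(I−A)_44 / det(I−A) = 0.647500 / 0.5414.
Δx_4 = 0.647500 × (+15) / 0.5414 = 9.7125 / 0.5414 ≈ 17.94.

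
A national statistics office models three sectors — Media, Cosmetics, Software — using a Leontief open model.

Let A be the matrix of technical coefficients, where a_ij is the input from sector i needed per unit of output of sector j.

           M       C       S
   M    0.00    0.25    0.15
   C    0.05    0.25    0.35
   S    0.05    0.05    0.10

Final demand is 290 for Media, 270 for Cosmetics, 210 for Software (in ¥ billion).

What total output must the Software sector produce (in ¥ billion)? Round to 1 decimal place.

x_S = 288.3

I − A =
  [   1.00    -0.25    -0.15]
  [  -0.05     0.75    -0.35]
  [  -0.05    -0.05     0.90]
Cofactors of I−A, C_ij = (−1)^(i+j)·(minor ij) (rows/columns in the sector order above):
  C_11 = (0.75)(0.90) − (-0.35)(-0.05) = 0.6575
  C_12 = −[(-0.05)(0.90) − (-0.35)(-0.05)] = 0.0625
  C_13 = (-0.05)(-0.05) − (0.75)(-0.05) = 0.0400
  C_21 = −[(-0.25)(0.90) − (-0.15)(-0.05)] = 0.2325
  C_22 = (1.00)(0.90) − (-0.15)(-0.05) = 0.8925
  C_23 = −[(1.00)(-0.05) − (-0.25)(-0.05)] = 0.0625
  C_31 = (-0.25)(-0.35) − (-0.15)(0.75) = 0.2000
  C_32 = −[(1.00)(-0.35) − (-0.15)(-0.05)] = 0.3575
  C_33 = (1.00)(0.75) − (-0.25)(-0.05) = 0.7375
det(I−A) = Σ_j (I−A)_1j·C_1j = (1.00)(0.6575) + (-0.25)(0.0625) + (-0.15)(0.0400) = 0.635875
adj(I−A) = Cᵀ =
  [ 0.6575   0.2325   0.2000]
  [ 0.0625   0.8925   0.3575]
  [ 0.0400   0.0625   0.7375]
(I − A)⁻¹ = adj(I−A) / det(I−A) ≈
  [   1.0340     0.3656     0.3145]
  [   0.0983     1.4036     0.5622]
  [   0.0629     0.0983     1.1598]
x = (I − A)⁻¹ d = adj(I−A)·d / det(I−A), with det(I−A) = 0.635875:
  x_M = (0.6575·290 + 0.2325·270 + 0.2000·210) / 0.635875 = 295.45 / 0.635875 ≈ 464.6
  x_C = (0.0625·290 + 0.8925·270 + 0.3575·210) / 0.635875 = 334.175 / 0.635875 ≈ 525.5
  x_S = (0.0400·290 + 0.0625·270 + 0.7375·210) / 0.635875 = 183.35 / 0.635875 ≈ 288.3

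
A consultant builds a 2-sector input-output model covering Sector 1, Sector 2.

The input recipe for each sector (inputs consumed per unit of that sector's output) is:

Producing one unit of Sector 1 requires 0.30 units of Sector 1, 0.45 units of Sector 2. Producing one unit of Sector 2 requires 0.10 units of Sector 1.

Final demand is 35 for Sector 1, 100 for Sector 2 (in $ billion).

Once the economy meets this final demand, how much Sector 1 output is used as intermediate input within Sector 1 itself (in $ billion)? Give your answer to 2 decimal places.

z_11 = 20.61

I − A =
  [   0.70    -0.10]
  [  -0.45     1.00]
det(I−A) = (0.70)(1.00) − (-0.10)(-0.45) = 0.6550
adj(I−A) = [[1.00, 0.10], [0.45, 0.70]]
(I − A)⁻¹ = adj(I−A) / det(I−A) ≈
  [   1.5267     0.1527]
  [   0.6870     1.0687]
First solve x = (I − A)⁻¹ d = adj(I−A)·d / det(I−A); in particular x_1 = (1.00·35 + 0.10·100) / 0.6550 = 45.00 / 0.6550 ≈ 68.7023.
Intermediate flow from 1 to 1: z_11 = a_11 · x_1 = 0.30 × 45.00 / 0.6550 = 13.50 / 0.6550 ≈ 20.61.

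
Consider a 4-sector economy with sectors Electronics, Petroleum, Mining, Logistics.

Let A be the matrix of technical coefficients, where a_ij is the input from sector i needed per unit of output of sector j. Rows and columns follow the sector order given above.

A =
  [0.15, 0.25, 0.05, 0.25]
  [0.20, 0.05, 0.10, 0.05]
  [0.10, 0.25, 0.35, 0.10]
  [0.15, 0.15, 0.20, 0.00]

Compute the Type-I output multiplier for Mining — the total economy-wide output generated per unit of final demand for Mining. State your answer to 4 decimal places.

m_3 = 2.7885

I − A =
  [   0.85    -0.25    -0.05    -0.25]
  [  -0.20     0.95    -0.10    -0.05]
  [  -0.10    -0.25     0.65    -0.10]
  [  -0.15    -0.15    -0.20     1.00]
Compute the cofactors C_ij = (−1)^(i+j)·(3×3 minor ij) of I−A; the adjugate is their transpose:
adj(I−A) = Cᵀ =
  [ 0.564625   0.207625   0.125875   0.164125]
  [ 0.143375   0.500375   0.110125   0.071875]
  [ 0.163375   0.248375   0.706125   0.123875]
  [ 0.138875   0.155875   0.176625   0.461375]
det(I−A) = Σ_j (I−A)_1j·C_1j = (0.85)(0.564625) + (-0.25)(0.143375) + (-0.05)(0.163375) + (-0.25)(0.138875) = 0.4012
(I − A)⁻¹ = adj(I−A) / det(I−A) ≈
  [   1.40734     0.51751     0.31375     0.40909]
  [   0.35737     1.24720     0.27449     0.17915]
  [   0.40722     0.61908     1.76003     0.30876]
  [   0.34615     0.38852     0.44024     1.14999]
The output multiplier for sector j is the column-j sum of the Leontief inverse (I − A)⁻¹ = adj(I−A) / det(I−A).
Column 3 of adj(I−A): (0.125875, 0.110125, 0.706125, 0.176625); det(I−A) = 0.4012.
m_3 = (0.125875 + 0.110125 + 0.706125 + 0.176625) / 0.4012 = 1.11875 / 0.4012 ≈ 2.7885.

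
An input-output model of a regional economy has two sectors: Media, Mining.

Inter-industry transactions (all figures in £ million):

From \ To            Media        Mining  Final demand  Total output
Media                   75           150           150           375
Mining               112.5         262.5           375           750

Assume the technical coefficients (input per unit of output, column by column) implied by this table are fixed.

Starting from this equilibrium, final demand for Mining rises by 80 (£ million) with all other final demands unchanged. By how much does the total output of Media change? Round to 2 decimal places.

Δx_1 = 34.78

Technical coefficients a_ij = z_ij / X_j:
  a_11 = 75/375 = 0.20, a_21 = 112.5/375 = 0.30
  a_12 = 150/750 = 0.20, a_22 = 262.5/750 = 0.35
I − A =
  [   0.80    -0.20]
  [  -0.30     0.65]
det(I−A) = (0.80)(0.65) − (-0.20)(-0.30) = 0.4600
adj(I−A) = [[0.65, 0.20], [0.30, 0.80]]
(I − A)⁻¹ = adj(I−A) / det(I−A) ≈
  [   1.4130     0.4348]
  [   0.6522     1.7391]
Δx = (I − A)⁻¹ Δd with Δd having +80 in the Mining component and 0 elsewhere.
So Δx_1 = L_12 · (+80), where L_12 = adj(I−A)_12 / det(I−A) = 0.20 / 0.4600.
Δx_1 = 0.20 × (+80) / 0.4600 = 16.00 / 0.4600 ≈ 34.78.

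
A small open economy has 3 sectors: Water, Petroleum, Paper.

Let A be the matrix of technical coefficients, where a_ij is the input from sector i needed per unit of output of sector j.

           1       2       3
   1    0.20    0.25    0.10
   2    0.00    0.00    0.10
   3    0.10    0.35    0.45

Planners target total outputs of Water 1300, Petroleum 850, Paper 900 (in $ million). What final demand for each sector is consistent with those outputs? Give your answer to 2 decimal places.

I − A =
  [   0.80    -0.25    -0.10]
  [   0.00     1.00    -0.10]
  [  -0.10    -0.35     0.55]
d = (I − A) x:
  d_1 = (+0.80)·1300 + (-0.25)·850 + (-0.10)·900 = 737.50
  d_2 = (+0.00)·1300 + (+1.00)·850 + (-0.10)·900 = 760.00
  d_3 = (-0.10)·1300 + (-0.35)·850 + (+0.55)·900 = 67.50

d_1 = 737.50, d_2 = 760.00, d_3 = 67.50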